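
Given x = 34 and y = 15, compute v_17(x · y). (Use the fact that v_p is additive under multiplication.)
v_17(510) = 1

v_p(x) = 1 (factor: 34 = 17^1 · 2); v_p(y) = 0 (factor: 15 = 17^0 · 15). Additivity: v_p(xy) = v_p(x) + v_p(y) = 1 + 0 = 1. (Direct check: xy = 510 = 17^1 · (30).)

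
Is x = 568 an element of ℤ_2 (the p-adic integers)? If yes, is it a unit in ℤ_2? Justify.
x ∈ ℤ_2 but not a unit; v_2(x) = 3 > 0

ℤ_2 = {x ∈ ℚ_2 : v_2(x) ≥ 0} and ℤ_2^× = {x ∈ ℤ_2 : v_2(x) = 0}. Here v_2(568) = v_2(num) − v_2(den) = 3; compare against these criteria.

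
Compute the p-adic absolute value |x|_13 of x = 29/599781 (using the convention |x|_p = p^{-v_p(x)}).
|29/599781|_13 = 28561

Step 1 — compute v_13(x) by factoring powers of 13 out of the numerator and denominator: v_13(29/599781) = -4. Step 2 — apply |x|_p = p^{-v_p(x)} = 13^{4} = 28561.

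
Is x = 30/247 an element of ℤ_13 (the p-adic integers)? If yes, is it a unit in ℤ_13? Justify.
x ∉ ℤ_13 (v_13(x) = -1 < 0)

ℤ_13 = {x ∈ ℚ_13 : v_13(x) ≥ 0} and ℤ_13^× = {x ∈ ℤ_13 : v_13(x) = 0}. Here v_13(30/247) = v_13(num) − v_13(den) = -1; compare against these criteria.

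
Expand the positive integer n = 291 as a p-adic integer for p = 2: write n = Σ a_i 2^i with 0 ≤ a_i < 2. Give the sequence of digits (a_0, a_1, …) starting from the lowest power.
(a_0, a_1, …) = (1, 1, 0, 0, 0, 1, 0, 0, 1)

Repeated division by 2 gives the digits low-to-high: 291 = 1 + 1·2^1 + 1·2^5 + 1·2^8. Digit sequence: (1, 1, 0, 0, 0, 1, 0, 0, 1).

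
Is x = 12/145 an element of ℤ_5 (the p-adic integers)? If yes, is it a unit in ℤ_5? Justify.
x ∉ ℤ_5 (v_5(x) = -1 < 0)

ℤ_5 = {x ∈ ℚ_5 : v_5(x) ≥ 0} and ℤ_5^× = {x ∈ ℤ_5 : v_5(x) = 0}. Here v_5(12/145) = v_5(num) − v_5(den) = -1; compare against these criteria.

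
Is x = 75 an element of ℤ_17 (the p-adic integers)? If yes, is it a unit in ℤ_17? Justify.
x ∈ ℤ_17^× (unit); v_17(x) = 0

ℤ_17 = {x ∈ ℚ_17 : v_17(x) ≥ 0} and ℤ_17^× = {x ∈ ℤ_17 : v_17(x) = 0}. Here v_17(75) = v_17(num) − v_17(den) = 0; compare against these criteria.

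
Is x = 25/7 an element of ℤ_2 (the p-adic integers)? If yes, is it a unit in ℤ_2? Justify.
x ∈ ℤ_2^× (unit); v_2(x) = 0

ℤ_2 = {x ∈ ℚ_2 : v_2(x) ≥ 0} and ℤ_2^× = {x ∈ ℤ_2 : v_2(x) = 0}. Here v_2(25/7) = v_2(num) − v_2(den) = 0; compare against these criteria.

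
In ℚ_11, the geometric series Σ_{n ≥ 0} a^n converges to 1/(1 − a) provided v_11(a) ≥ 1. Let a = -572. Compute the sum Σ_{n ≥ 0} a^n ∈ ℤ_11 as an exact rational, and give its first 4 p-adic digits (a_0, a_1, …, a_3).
Σ a^n = 1/(1 − a) = 1/573;  first 4 digits = (1, 3, 4, 8)

v_11(a) = 1 ≥ 1, so the series converges in ℤ_11 to 1/(1 − a) = 1/(1 − (-572)) = 1/573. Expand this rational in ℤ_11: compute digits iteratively via d_i = x_i mod 11, x_{i+1} = (x_i − d_i)/11. The first 4 digits are (1, 3, 4, 8).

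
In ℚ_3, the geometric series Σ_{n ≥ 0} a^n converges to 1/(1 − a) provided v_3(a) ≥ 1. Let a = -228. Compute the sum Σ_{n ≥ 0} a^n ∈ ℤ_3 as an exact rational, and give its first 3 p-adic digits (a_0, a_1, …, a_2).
Σ a^n = 1/(1 − a) = 1/229;  first 3 digits = (1, 2, 2)

v_3(a) = 1 ≥ 1, so the series converges in ℤ_3 to 1/(1 − a) = 1/(1 − (-228)) = 1/229. Expand this rational in ℤ_3: compute digits iteratively via d_i = x_i mod 3, x_{i+1} = (x_i − d_i)/3. The first 3 digits are (1, 2, 2).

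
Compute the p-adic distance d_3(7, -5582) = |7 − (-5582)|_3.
d_3(7, -5582) = 1/243

Step 1 — x − y = 7 − (-5582) = 5589. Step 2 — v_3(5589) = 5 (factor: 5589 = (3^5 · 23); the sign does not affect v_p). Step 3 — |x − y|_3 = 3^{-5} = 1/243.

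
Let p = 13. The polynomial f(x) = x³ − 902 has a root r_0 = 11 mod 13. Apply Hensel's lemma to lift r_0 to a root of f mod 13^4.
r_3 = 19030 (mod 28561)

Hensel: r_{i+1} = r_i − f(r_i)/f′(r_i) mod 13^{i+2}, where f′(x) = 3x². Iterate:
  r_0 = 11 (mod 13)
  r_1 = 102 (mod 169)
  r_2 = 1454 (mod 2197)
  r_3 = 19030 (mod 28561)
Final: r = 19030 with f(r) ≡ 0 mod 13^4.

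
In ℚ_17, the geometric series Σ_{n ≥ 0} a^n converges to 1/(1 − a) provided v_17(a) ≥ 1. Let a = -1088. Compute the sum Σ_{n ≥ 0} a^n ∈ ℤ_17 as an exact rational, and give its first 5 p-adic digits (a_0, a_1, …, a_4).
Σ a^n = 1/(1 − a) = 1/1089;  first 5 digits = (1, 4, 12, 15, 13)

v_17(a) = 1 ≥ 1, so the series converges in ℤ_17 to 1/(1 − a) = 1/(1 − (-1088)) = 1/1089. Expand this rational in ℤ_17: compute digits iteratively via d_i = x_i mod 17, x_{i+1} = (x_i − d_i)/17. The first 5 digits are (1, 4, 12, 15, 13).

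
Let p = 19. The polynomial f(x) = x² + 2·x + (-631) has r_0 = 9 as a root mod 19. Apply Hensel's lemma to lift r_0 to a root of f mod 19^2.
r_1 = 180 (mod 361)

Hensel: r_{i+1} = r_i − f(r_i)·(f′(r_i))^{-1} mod 19^{i+2}, f′(x) = 2x + 2. Iterate:
  r_0 = 9 (mod 19)
  r_1 = 180 (mod 361)
Final: r = 180 satisfies f(r) ≡ 0 mod 19^2.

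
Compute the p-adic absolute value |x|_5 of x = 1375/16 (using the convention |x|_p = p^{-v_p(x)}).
|1375/16|_5 = 1/125

Step 1 — compute v_5(x) by factoring powers of 5 out of the numerator and denominator: v_5(1375/16) = 3. Step 2 — apply |x|_p = p^{-v_p(x)} = 5^{-3} = 1/125.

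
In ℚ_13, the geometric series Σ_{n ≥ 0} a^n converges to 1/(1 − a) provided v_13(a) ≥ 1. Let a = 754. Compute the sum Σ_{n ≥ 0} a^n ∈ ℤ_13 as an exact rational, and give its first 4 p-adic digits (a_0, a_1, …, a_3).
Σ a^n = 1/(1 − a) = -1/753;  first 4 digits = (1, 6, 1, 7)

v_13(a) = 1 ≥ 1, so the series converges in ℤ_13 to 1/(1 − a) = 1/(1 − 754) = -1/753. Expand this rational in ℤ_13: compute digits iteratively via d_i = x_i mod 13, x_{i+1} = (x_i − d_i)/13. The first 4 digits are (1, 6, 1, 7).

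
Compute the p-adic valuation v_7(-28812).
v_7(-28812) = 4

v_7(n) is the largest exponent k such that 7^k divides n. Factor out: -28812 = -7^4 · 12. (Sign doesn't affect v_p.) So v_7(-28812) = 4.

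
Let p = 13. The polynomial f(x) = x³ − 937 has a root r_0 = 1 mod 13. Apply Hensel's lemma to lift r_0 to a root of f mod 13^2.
r_1 = 144 (mod 169)

Hensel: r_{i+1} = r_i − f(r_i)/f′(r_i) mod 13^{i+2}, where f′(x) = 3x². Iterate:
  r_0 = 1 (mod 13)
  r_1 = 144 (mod 169)
Final: r = 144 with f(r) ≡ 0 mod 13^2.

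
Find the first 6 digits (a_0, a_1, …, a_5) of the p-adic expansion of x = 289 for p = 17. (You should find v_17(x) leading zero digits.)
(a_0, …, a_5) = (0, 0, 1, 0, 0, 0)

v_17(289) = 2, so a_0 = ... = a_1 = 0. Factor out: x = 17^2 · u with u = 1 a unit in ℤ_17. Expand u iteratively via a_{v+i} = u_i mod 17, u_{i+1} = (u_i − a_{v+i})/17:
  u_0 = 1;  a_2 = 1;  u_1 = (u_0 − 1)/17 = 0
  u_1 = 0;  a_3 = 0;  u_2 = (u_1 − 0)/17 = 0
  u_2 = 0;  a_4 = 0;  u_3 = (u_2 − 0)/17 = 0
  u_3 = 0;  a_5 = 0;  u_4 = (u_3 − 0)/17 = 0
Digits: (0, 0, 1, 0, 0, 0).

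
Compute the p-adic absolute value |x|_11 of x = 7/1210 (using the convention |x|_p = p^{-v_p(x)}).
|7/1210|_11 = 121

Step 1 — compute v_11(x) by factoring powers of 11 out of the numerator and denominator: v_11(7/1210) = -2. Step 2 — apply |x|_p = p^{-v_p(x)} = 11^{2} = 121.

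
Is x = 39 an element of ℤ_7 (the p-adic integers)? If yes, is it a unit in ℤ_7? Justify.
x ∈ ℤ_7^× (unit); v_7(x) = 0

ℤ_7 = {x ∈ ℚ_7 : v_7(x) ≥ 0} and ℤ_7^× = {x ∈ ℤ_7 : v_7(x) = 0}. Here v_7(39) = v_7(num) − v_7(den) = 0; compare against these criteria.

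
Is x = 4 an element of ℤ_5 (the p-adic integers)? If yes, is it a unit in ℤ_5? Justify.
x ∈ ℤ_5^× (unit); v_5(x) = 0

ℤ_5 = {x ∈ ℚ_5 : v_5(x) ≥ 0} and ℤ_5^× = {x ∈ ℤ_5 : v_5(x) = 0}. Here v_5(4) = v_5(num) − v_5(den) = 0; compare against these criteria.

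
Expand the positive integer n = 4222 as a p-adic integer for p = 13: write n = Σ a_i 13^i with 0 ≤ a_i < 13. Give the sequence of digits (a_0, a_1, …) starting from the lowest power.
(a_0, a_1, …) = (10, 12, 11, 1)

Repeated division by 13 gives the digits low-to-high: 4222 = 10 + 12·13^1 + 11·13^2 + 1·13^3. Digit sequence: (10, 12, 11, 1).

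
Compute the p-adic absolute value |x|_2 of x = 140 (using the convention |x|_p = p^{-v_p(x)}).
|140|_2 = 1/4

Step 1 — compute v_2(x) by factoring powers of 2 out of the numerator and denominator: v_2(140) = 2. Step 2 — apply |x|_p = p^{-v_p(x)} = 2^{-2} = 1/4.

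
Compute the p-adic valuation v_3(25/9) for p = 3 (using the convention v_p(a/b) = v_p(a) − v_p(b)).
v_3(25/9) = -2

Factor powers of 3 from the numerator and denominator of the reduced fraction: 25 = 3^0 · 25 and 9 = 3^2 · 1. Apply v_p(a/b) = v_p(a) − v_p(b): v_3(25/9) = 0 − 2 = -2.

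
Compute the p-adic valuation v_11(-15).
v_11(-15) = 0

v_11(n) is the largest exponent k such that 11^k divides n. Factor out: -15 = -11^0 · 15. (Sign doesn't affect v_p.) So v_11(-15) = 0.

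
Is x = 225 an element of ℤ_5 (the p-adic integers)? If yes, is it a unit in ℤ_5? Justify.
x ∈ ℤ_5 but not a unit; v_5(x) = 2 > 0

ℤ_5 = {x ∈ ℚ_5 : v_5(x) ≥ 0} and ℤ_5^× = {x ∈ ℤ_5 : v_5(x) = 0}. Here v_5(225) = v_5(num) − v_5(den) = 2; compare against these criteria.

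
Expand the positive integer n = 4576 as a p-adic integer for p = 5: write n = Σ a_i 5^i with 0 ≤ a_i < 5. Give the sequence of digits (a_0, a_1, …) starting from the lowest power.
(a_0, a_1, …) = (1, 0, 3, 1, 2, 1)

Repeated division by 5 gives the digits low-to-high: 4576 = 1 + 3·5^2 + 1·5^3 + 2·5^4 + 1·5^5. Digit sequence: (1, 0, 3, 1, 2, 1).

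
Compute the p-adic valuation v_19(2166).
v_19(2166) = 2

v_19(n) is the largest exponent k such that 19^k divides n. Factor out: 2166 = 19^2 · 6. (Sign doesn't affect v_p.) So v_19(2166) = 2.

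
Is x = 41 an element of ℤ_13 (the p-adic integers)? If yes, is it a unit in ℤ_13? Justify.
x ∈ ℤ_13^× (unit); v_13(x) = 0

ℤ_13 = {x ∈ ℚ_13 : v_13(x) ≥ 0} and ℤ_13^× = {x ∈ ℤ_13 : v_13(x) = 0}. Here v_13(41) = v_13(num) − v_13(den) = 0; compare against these criteria.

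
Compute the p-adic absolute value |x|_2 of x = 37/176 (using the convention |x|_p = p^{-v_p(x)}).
|37/176|_2 = 16

Step 1 — compute v_2(x) by factoring powers of 2 out of the numerator and denominator: v_2(37/176) = -4. Step 2 — apply |x|_p = p^{-v_p(x)} = 2^{4} = 16.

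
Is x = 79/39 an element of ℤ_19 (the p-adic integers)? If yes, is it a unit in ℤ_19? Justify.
x ∈ ℤ_19^× (unit); v_19(x) = 0

ℤ_19 = {x ∈ ℚ_19 : v_19(x) ≥ 0} and ℤ_19^× = {x ∈ ℤ_19 : v_19(x) = 0}. Here v_19(79/39) = v_19(num) − v_19(den) = 0; compare against these criteria.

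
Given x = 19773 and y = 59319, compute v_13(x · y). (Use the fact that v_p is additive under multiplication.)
v_13(1172914587) = 6

v_p(x) = 3 (factor: 19773 = 13^3 · 9); v_p(y) = 3 (factor: 59319 = 13^3 · 27). Additivity: v_p(xy) = v_p(x) + v_p(y) = 3 + 3 = 6. (Direct check: xy = 1172914587 = 13^6 · (243).)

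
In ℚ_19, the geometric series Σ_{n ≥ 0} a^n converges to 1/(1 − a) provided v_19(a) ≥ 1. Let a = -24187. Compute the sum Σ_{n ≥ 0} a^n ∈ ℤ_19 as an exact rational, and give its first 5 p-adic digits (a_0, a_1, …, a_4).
Σ a^n = 1/(1 − a) = 1/24188;  first 5 digits = (1, 0, 9, 15, 4)

v_19(a) = 2 ≥ 1, so the series converges in ℤ_19 to 1/(1 − a) = 1/(1 − (-24187)) = 1/24188. Expand this rational in ℤ_19: compute digits iteratively via d_i = x_i mod 19, x_{i+1} = (x_i − d_i)/19. The first 5 digits are (1, 0, 9, 15, 4).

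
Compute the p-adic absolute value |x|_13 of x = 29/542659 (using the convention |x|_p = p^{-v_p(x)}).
|29/542659|_13 = 28561

Step 1 — compute v_13(x) by factoring powers of 13 out of the numerator and denominator: v_13(29/542659) = -4. Step 2 — apply |x|_p = p^{-v_p(x)} = 13^{4} = 28561.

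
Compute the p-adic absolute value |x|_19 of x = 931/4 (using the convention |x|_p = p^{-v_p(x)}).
|931/4|_19 = 1/19

Step 1 — compute v_19(x) by factoring powers of 19 out of the numerator and denominator: v_19(931/4) = 1. Step 2 — apply |x|_p = p^{-v_p(x)} = 19^{-1} = 1/19.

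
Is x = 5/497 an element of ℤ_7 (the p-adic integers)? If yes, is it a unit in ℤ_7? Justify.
x ∉ ℤ_7 (v_7(x) = -1 < 0)

ℤ_7 = {x ∈ ℚ_7 : v_7(x) ≥ 0} and ℤ_7^× = {x ∈ ℤ_7 : v_7(x) = 0}. Here v_7(5/497) = v_7(num) − v_7(den) = -1; compare against these criteria.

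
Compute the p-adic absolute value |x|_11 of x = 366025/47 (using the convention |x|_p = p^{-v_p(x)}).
|366025/47|_11 = 1/14641

Step 1 — compute v_11(x) by factoring powers of 11 out of the numerator and denominator: v_11(366025/47) = 4. Step 2 — apply |x|_p = p^{-v_p(x)} = 11^{-4} = 1/14641.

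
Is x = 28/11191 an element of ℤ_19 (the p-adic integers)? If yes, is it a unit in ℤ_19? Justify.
x ∉ ℤ_19 (v_19(x) = -2 < 0)

ℤ_19 = {x ∈ ℚ_19 : v_19(x) ≥ 0} and ℤ_19^× = {x ∈ ℤ_19 : v_19(x) = 0}. Here v_19(28/11191) = v_19(num) − v_19(den) = -2; compare against these criteria.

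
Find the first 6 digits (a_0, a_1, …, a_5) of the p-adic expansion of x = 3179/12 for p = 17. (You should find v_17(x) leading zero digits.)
(a_0, …, a_5) = (0, 0, 8, 1, 7, 1)

v_17(3179/12) = 2, so a_0 = ... = a_1 = 0. Factor out: x = 17^2 · u with u = 11/12 a unit in ℤ_17. Expand u iteratively via a_{v+i} = u_i mod 17, u_{i+1} = (u_i − a_{v+i})/17:
  u_0 = 11/12;  a_2 = 8;  u_1 = (u_0 − 8)/17 = -5/12
  u_1 = -5/12;  a_3 = 1;  u_2 = (u_1 − 1)/17 = -1/12
  u_2 = -1/12;  a_4 = 7;  u_3 = (u_2 − 7)/17 = -5/12
  u_3 = -5/12;  a_5 = 1;  u_4 = (u_3 − 1)/17 = -1/12
Digits: (0, 0, 8, 1, 7, 1).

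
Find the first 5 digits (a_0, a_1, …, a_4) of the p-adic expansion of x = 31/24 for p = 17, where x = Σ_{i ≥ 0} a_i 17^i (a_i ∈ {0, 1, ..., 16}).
(a_0, …, a_4) = (2, 12, 0, 12, 0)

v_17(31/24) = 0 (numerator and denominator both coprime to 17), so x ∈ ℤ_17^×. Compute digits iteratively via a_i = x_i mod 17, x_{i+1} = (x_i − a_i)/17, with x_0 = x:
  x_0 = 31/24;  a_0 = 2;  x_1 = (x_0 − 2)/17 = -1/24
  x_1 = -1/24;  a_1 = 12;  x_2 = (x_1 − 12)/17 = -17/24
  x_2 = -17/24;  a_2 = 0;  x_3 = (x_2 − 0)/17 = -1/24
  x_3 = -1/24;  a_3 = 12;  x_4 = (x_3 − 12)/17 = -17/24
  x_4 = -17/24;  a_4 = 0;  x_5 = (x_4 − 0)/17 = -1/24
Digits: (2, 12, 0, 12, 0).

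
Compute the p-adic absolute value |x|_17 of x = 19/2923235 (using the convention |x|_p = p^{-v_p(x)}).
|19/2923235|_17 = 83521

Step 1 — compute v_17(x) by factoring powers of 17 out of the numerator and denominator: v_17(19/2923235) = -4. Step 2 — apply |x|_p = p^{-v_p(x)} = 17^{4} = 83521.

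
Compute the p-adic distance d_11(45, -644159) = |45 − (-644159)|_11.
d_11(45, -644159) = 1/161051

Step 1 — x − y = 45 − (-644159) = 644204. Step 2 — v_11(644204) = 5 (factor: 644204 = (11^5 · 4); the sign does not affect v_p). Step 3 — |x − y|_11 = 11^{-5} = 1/161051.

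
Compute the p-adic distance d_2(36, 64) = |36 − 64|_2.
d_2(36, 64) = 1/4

Step 1 — x − y = 36 − 64 = -28. Step 2 — v_2(-28) = 2 (factor: -28 = −(2^2 · 7); the sign does not affect v_p). Step 3 — |x − y|_2 = 2^{-2} = 1/4.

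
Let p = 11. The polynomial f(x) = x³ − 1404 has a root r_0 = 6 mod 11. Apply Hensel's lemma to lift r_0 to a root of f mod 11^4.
r_3 = 6430 (mod 14641)

Hensel: r_{i+1} = r_i − f(r_i)/f′(r_i) mod 11^{i+2}, where f′(x) = 3x². Iterate:
  r_0 = 6 (mod 11)
  r_1 = 17 (mod 121)
  r_2 = 1106 (mod 1331)
  r_3 = 6430 (mod 14641)
Final: r = 6430 with f(r) ≡ 0 mod 11^4.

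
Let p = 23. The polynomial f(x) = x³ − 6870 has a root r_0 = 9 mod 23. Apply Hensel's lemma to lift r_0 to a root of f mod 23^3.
r_2 = 12038 (mod 12167)

Hensel: r_{i+1} = r_i − f(r_i)/f′(r_i) mod 23^{i+2}, where f′(x) = 3x². Iterate:
  r_0 = 9 (mod 23)
  r_1 = 400 (mod 529)
  r_2 = 12038 (mod 12167)
Final: r = 12038 with f(r) ≡ 0 mod 23^3.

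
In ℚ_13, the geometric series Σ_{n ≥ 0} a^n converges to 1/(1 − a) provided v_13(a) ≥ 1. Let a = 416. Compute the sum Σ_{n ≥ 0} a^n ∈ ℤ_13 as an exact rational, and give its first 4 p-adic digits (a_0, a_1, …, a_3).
Σ a^n = 1/(1 − a) = -1/415;  first 4 digits = (1, 6, 12, 8)

v_13(a) = 1 ≥ 1, so the series converges in ℤ_13 to 1/(1 − a) = 1/(1 − 416) = -1/415. Expand this rational in ℤ_13: compute digits iteratively via d_i = x_i mod 13, x_{i+1} = (x_i − d_i)/13. The first 4 digits are (1, 6, 12, 8).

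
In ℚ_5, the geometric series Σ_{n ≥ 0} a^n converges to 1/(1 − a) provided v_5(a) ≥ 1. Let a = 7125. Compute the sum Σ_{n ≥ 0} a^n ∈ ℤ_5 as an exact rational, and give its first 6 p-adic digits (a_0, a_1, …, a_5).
Σ a^n = 1/(1 − a) = -1/7124;  first 6 digits = (1, 0, 0, 2, 1, 2)

v_5(a) = 3 ≥ 1, so the series converges in ℤ_5 to 1/(1 − a) = 1/(1 − 7125) = -1/7124. Expand this rational in ℤ_5: compute digits iteratively via d_i = x_i mod 5, x_{i+1} = (x_i − d_i)/5. The first 6 digits are (1, 0, 0, 2, 1, 2).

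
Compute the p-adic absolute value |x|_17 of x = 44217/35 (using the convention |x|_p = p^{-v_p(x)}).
|44217/35|_17 = 1/4913

Step 1 — compute v_17(x) by factoring powers of 17 out of the numerator and denominator: v_17(44217/35) = 3. Step 2 — apply |x|_p = p^{-v_p(x)} = 17^{-3} = 1/4913.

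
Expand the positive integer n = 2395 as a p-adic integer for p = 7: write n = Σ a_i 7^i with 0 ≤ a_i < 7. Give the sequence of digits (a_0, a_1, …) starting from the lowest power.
(a_0, a_1, …) = (1, 6, 6, 6)

Repeated division by 7 gives the digits low-to-high: 2395 = 1 + 6·7^1 + 6·7^2 + 6·7^3. Digit sequence: (1, 6, 6, 6).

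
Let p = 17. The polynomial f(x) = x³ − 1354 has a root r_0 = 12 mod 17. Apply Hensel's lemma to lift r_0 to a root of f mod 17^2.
r_1 = 165 (mod 289)

Hensel: r_{i+1} = r_i − f(r_i)/f′(r_i) mod 17^{i+2}, where f′(x) = 3x². Iterate:
  r_0 = 12 (mod 17)
  r_1 = 165 (mod 289)
Final: r = 165 with f(r) ≡ 0 mod 17^2.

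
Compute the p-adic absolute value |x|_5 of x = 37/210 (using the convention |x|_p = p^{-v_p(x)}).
|37/210|_5 = 5

Step 1 — compute v_5(x) by factoring powers of 5 out of the numerator and denominator: v_5(37/210) = -1. Step 2 — apply |x|_p = p^{-v_p(x)} = 5^{1} = 5.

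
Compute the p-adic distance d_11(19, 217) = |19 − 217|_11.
d_11(19, 217) = 1/11

Step 1 — x − y = 19 − 217 = -198. Step 2 — v_11(-198) = 1 (factor: -198 = −(11^1 · 18); the sign does not affect v_p). Step 3 — |x − y|_11 = 11^{-1} = 1/11.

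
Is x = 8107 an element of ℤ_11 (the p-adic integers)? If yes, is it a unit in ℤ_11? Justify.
x ∈ ℤ_11 but not a unit; v_11(x) = 2 > 0

ℤ_11 = {x ∈ ℚ_11 : v_11(x) ≥ 0} and ℤ_11^× = {x ∈ ℤ_11 : v_11(x) = 0}. Here v_11(8107) = v_11(num) − v_11(den) = 2; compare against these criteria.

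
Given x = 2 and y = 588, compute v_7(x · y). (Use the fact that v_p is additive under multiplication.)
v_7(1176) = 2

v_p(x) = 0 (factor: 2 = 7^0 · 2); v_p(y) = 2 (factor: 588 = 7^2 · 12). Additivity: v_p(xy) = v_p(x) + v_p(y) = 0 + 2 = 2. (Direct check: xy = 1176 = 7^2 · (24).)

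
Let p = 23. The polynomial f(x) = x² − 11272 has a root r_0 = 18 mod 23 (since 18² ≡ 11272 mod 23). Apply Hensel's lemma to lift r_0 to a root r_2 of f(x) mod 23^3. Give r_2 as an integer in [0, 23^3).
r_2 = 10667 (mod 12167)

Hensel's recurrence: r_{i+1} = r_i − f(r_i)·(f′(r_i))^{-1} mod 23^{i+2}, with f′(x) = 2x. Iterate:
  r_0 = 18 (mod 23)
  r_1 = 87 (mod 529)
  r_2 = 10667 (mod 12167)
Final: r_2 = 10667, and one checks f(r_2) ≡ 0 mod 23^3.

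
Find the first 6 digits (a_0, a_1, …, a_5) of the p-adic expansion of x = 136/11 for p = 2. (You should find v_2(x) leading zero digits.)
(a_0, …, a_5) = (0, 0, 0, 1, 1, 0)

v_2(136/11) = 3, so a_0 = ... = a_2 = 0. Factor out: x = 2^3 · u with u = 17/11 a unit in ℤ_2. Expand u iteratively via a_{v+i} = u_i mod 2, u_{i+1} = (u_i − a_{v+i})/2:
  u_0 = 17/11;  a_3 = 1;  u_1 = (u_0 − 1)/2 = 3/11
  u_1 = 3/11;  a_4 = 1;  u_2 = (u_1 − 1)/2 = -4/11
  u_2 = -4/11;  a_5 = 0;  u_3 = (u_2 − 0)/2 = -2/11
Digits: (0, 0, 0, 1, 1, 0).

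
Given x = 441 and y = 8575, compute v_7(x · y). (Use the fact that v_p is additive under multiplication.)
v_7(3781575) = 5

v_p(x) = 2 (factor: 441 = 7^2 · 9); v_p(y) = 3 (factor: 8575 = 7^3 · 25). Additivity: v_p(xy) = v_p(x) + v_p(y) = 2 + 3 = 5. (Direct check: xy = 3781575 = 7^5 · (225).)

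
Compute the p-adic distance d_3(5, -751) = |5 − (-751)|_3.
d_3(5, -751) = 1/27

Step 1 — x − y = 5 − (-751) = 756. Step 2 — v_3(756) = 3 (factor: 756 = (3^3 · 28); the sign does not affect v_p). Step 3 — |x − y|_3 = 3^{-3} = 1/27.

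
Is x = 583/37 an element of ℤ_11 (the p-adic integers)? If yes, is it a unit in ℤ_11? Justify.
x ∈ ℤ_11 but not a unit; v_11(x) = 1 > 0

ℤ_11 = {x ∈ ℚ_11 : v_11(x) ≥ 0} and ℤ_11^× = {x ∈ ℤ_11 : v_11(x) = 0}. Here v_11(583/37) = v_11(num) − v_11(den) = 1; compare against these criteria.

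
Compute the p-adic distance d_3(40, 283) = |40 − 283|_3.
d_3(40, 283) = 1/243

Step 1 — x − y = 40 − 283 = -243. Step 2 — v_3(-243) = 5 (factor: -243 = −(3^5 · 1); the sign does not affect v_p). Step 3 — |x − y|_3 = 3^{-5} = 1/243.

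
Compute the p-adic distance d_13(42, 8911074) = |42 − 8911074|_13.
d_13(42, 8911074) = 1/371293

Step 1 — x − y = 42 − 8911074 = -8911032. Step 2 — v_13(-8911032) = 5 (factor: -8911032 = −(13^5 · 24); the sign does not affect v_p). Step 3 — |x − y|_13 = 13^{-5} = 1/371293.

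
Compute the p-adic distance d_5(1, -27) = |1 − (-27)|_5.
d_5(1, -27) = 1

Step 1 — x − y = 1 − (-27) = 28. Step 2 — v_5(28) = 0 (factor: 28 = (5^0 · 28); the sign does not affect v_p). Step 3 — |x − y|_5 = 5^{0} = 1.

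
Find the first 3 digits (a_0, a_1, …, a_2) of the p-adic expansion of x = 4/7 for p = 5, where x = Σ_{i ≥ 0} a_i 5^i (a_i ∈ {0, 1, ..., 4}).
(a_0, …, a_2) = (2, 4, 2)

v_5(4/7) = 0 (numerator and denominator both coprime to 5), so x ∈ ℤ_5^×. Compute digits iteratively via a_i = x_i mod 5, x_{i+1} = (x_i − a_i)/5, with x_0 = x:
  x_0 = 4/7;  a_0 = 2;  x_1 = (x_0 − 2)/5 = -2/7
  x_1 = -2/7;  a_1 = 4;  x_2 = (x_1 − 4)/5 = -6/7
  x_2 = -6/7;  a_2 = 2;  x_3 = (x_2 − 2)/5 = -4/7
Digits: (2, 4, 2).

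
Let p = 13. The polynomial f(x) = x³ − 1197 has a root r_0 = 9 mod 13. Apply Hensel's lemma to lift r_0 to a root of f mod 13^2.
r_1 = 61 (mod 169)

Hensel: r_{i+1} = r_i − f(r_i)/f′(r_i) mod 13^{i+2}, where f′(x) = 3x². Iterate:
  r_0 = 9 (mod 13)
  r_1 = 61 (mod 169)
Final: r = 61 with f(r) ≡ 0 mod 13^2.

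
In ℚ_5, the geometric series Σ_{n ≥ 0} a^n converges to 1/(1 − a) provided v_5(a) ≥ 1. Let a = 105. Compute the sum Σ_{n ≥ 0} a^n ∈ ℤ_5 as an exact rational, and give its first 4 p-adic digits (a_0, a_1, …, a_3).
Σ a^n = 1/(1 − a) = -1/104;  first 4 digits = (1, 1, 0, 0)

v_5(a) = 1 ≥ 1, so the series converges in ℤ_5 to 1/(1 − a) = 1/(1 − 105) = -1/104. Expand this rational in ℤ_5: compute digits iteratively via d_i = x_i mod 5, x_{i+1} = (x_i − d_i)/5. The first 4 digits are (1, 1, 0, 0).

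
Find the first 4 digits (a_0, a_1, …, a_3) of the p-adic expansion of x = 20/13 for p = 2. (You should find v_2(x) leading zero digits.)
(a_0, …, a_3) = (0, 0, 1, 0)

v_2(20/13) = 2, so a_0 = ... = a_1 = 0. Factor out: x = 2^2 · u with u = 5/13 a unit in ℤ_2. Expand u iteratively via a_{v+i} = u_i mod 2, u_{i+1} = (u_i − a_{v+i})/2:
  u_0 = 5/13;  a_2 = 1;  u_1 = (u_0 − 1)/2 = -4/13
  u_1 = -4/13;  a_3 = 0;  u_2 = (u_1 − 0)/2 = -2/13
Digits: (0, 0, 1, 0).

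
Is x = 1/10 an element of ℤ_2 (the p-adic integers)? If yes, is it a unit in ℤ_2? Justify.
x ∉ ℤ_2 (v_2(x) = -1 < 0)

ℤ_2 = {x ∈ ℚ_2 : v_2(x) ≥ 0} and ℤ_2^× = {x ∈ ℤ_2 : v_2(x) = 0}. Here v_2(1/10) = v_2(num) − v_2(den) = -1; compare against these criteria.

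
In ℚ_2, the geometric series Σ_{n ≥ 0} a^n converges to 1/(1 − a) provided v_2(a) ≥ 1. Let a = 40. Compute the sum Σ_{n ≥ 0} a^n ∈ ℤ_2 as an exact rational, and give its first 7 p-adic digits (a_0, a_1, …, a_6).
Σ a^n = 1/(1 − a) = -1/39;  first 7 digits = (1, 0, 0, 1, 0, 1, 1)

v_2(a) = 3 ≥ 1, so the series converges in ℤ_2 to 1/(1 − a) = 1/(1 − 40) = -1/39. Expand this rational in ℤ_2: compute digits iteratively via d_i = x_i mod 2, x_{i+1} = (x_i − d_i)/2. The first 7 digits are (1, 0, 0, 1, 0, 1, 1).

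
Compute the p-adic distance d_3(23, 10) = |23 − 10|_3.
d_3(23, 10) = 1

Step 1 — x − y = 23 − 10 = 13. Step 2 — v_3(13) = 0 (factor: 13 = (3^0 · 13); the sign does not affect v_p). Step 3 — |x − y|_3 = 3^{0} = 1.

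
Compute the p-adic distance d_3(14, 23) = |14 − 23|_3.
d_3(14, 23) = 1/9

Step 1 — x − y = 14 − 23 = -9. Step 2 — v_3(-9) = 2 (factor: -9 = −(3^2 · 1); the sign does not affect v_p). Step 3 — |x − y|_3 = 3^{-2} = 1/9.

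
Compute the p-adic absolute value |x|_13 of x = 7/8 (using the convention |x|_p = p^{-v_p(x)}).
|7/8|_13 = 1

Step 1 — compute v_13(x) by factoring powers of 13 out of the numerator and denominator: v_13(7/8) = 0. Step 2 — apply |x|_p = p^{-v_p(x)} = 13^{0} = 1.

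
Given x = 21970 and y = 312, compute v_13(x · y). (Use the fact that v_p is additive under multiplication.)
v_13(6854640) = 4

v_p(x) = 3 (factor: 21970 = 13^3 · 10); v_p(y) = 1 (factor: 312 = 13^1 · 24). Additivity: v_p(xy) = v_p(x) + v_p(y) = 3 + 1 = 4. (Direct check: xy = 6854640 = 13^4 · (240).)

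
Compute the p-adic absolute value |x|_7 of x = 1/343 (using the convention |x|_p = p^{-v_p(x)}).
|1/343|_7 = 343

Step 1 — compute v_7(x) by factoring powers of 7 out of the numerator and denominator: v_7(1/343) = -3. Step 2 — apply |x|_p = p^{-v_p(x)} = 7^{3} = 343.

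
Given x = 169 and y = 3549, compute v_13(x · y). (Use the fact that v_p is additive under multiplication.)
v_13(599781) = 4

v_p(x) = 2 (factor: 169 = 13^2 · 1); v_p(y) = 2 (factor: 3549 = 13^2 · 21). Additivity: v_p(xy) = v_p(x) + v_p(y) = 2 + 2 = 4. (Direct check: xy = 599781 = 13^4 · (21).)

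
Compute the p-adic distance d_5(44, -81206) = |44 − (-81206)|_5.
d_5(44, -81206) = 1/3125

Step 1 — x − y = 44 − (-81206) = 81250. Step 2 — v_5(81250) = 5 (factor: 81250 = (5^5 · 26); the sign does not affect v_p). Step 3 — |x − y|_5 = 5^{-5} = 1/3125.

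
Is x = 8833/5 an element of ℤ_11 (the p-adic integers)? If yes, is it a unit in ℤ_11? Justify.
x ∈ ℤ_11 but not a unit; v_11(x) = 2 > 0

ℤ_11 = {x ∈ ℚ_11 : v_11(x) ≥ 0} and ℤ_11^× = {x ∈ ℤ_11 : v_11(x) = 0}. Here v_11(8833/5) = v_11(num) − v_11(den) = 2; compare against these criteria.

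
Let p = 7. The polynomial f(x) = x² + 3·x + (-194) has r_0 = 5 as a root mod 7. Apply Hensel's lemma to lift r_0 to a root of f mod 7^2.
r_1 = 47 (mod 49)

Hensel: r_{i+1} = r_i − f(r_i)·(f′(r_i))^{-1} mod 7^{i+2}, f′(x) = 2x + 3. Iterate:
  r_0 = 5 (mod 7)
  r_1 = 47 (mod 49)
Final: r = 47 satisfies f(r) ≡ 0 mod 7^2.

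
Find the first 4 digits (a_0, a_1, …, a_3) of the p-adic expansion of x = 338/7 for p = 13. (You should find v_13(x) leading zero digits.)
(a_0, …, a_3) = (0, 0, 4, 9)

v_13(338/7) = 2, so a_0 = ... = a_1 = 0. Factor out: x = 13^2 · u with u = 2/7 a unit in ℤ_13. Expand u iteratively via a_{v+i} = u_i mod 13, u_{i+1} = (u_i − a_{v+i})/13:
  u_0 = 2/7;  a_2 = 4;  u_1 = (u_0 − 4)/13 = -2/7
  u_1 = -2/7;  a_3 = 9;  u_2 = (u_1 − 9)/13 = -5/7
Digits: (0, 0, 4, 9).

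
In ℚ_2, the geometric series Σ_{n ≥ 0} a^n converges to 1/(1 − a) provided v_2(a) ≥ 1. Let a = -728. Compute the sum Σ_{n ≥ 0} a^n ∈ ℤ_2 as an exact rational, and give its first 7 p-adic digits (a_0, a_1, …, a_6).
Σ a^n = 1/(1 − a) = 1/729;  first 7 digits = (1, 0, 0, 1, 0, 1, 1)

v_2(a) = 3 ≥ 1, so the series converges in ℤ_2 to 1/(1 − a) = 1/(1 − (-728)) = 1/729. Expand this rational in ℤ_2: compute digits iteratively via d_i = x_i mod 2, x_{i+1} = (x_i − d_i)/2. The first 7 digits are (1, 0, 0, 1, 0, 1, 1).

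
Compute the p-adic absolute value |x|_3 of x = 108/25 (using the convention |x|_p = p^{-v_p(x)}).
|108/25|_3 = 1/27

Step 1 — compute v_3(x) by factoring powers of 3 out of the numerator and denominator: v_3(108/25) = 3. Step 2 — apply |x|_p = p^{-v_p(x)} = 3^{-3} = 1/27.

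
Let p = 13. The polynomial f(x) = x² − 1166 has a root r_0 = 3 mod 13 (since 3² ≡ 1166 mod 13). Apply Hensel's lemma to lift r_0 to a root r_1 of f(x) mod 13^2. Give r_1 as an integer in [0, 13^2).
r_1 = 55 (mod 169)

Hensel's recurrence: r_{i+1} = r_i − f(r_i)·(f′(r_i))^{-1} mod 13^{i+2}, with f′(x) = 2x. Iterate:
  r_0 = 3 (mod 13)
  r_1 = 55 (mod 169)
Final: r_1 = 55, and one checks f(r_1) ≡ 0 mod 13^2.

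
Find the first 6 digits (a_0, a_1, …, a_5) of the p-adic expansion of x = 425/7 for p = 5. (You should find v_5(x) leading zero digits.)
(a_0, …, a_5) = (0, 0, 1, 1, 2, 1)

v_5(425/7) = 2, so a_0 = ... = a_1 = 0. Factor out: x = 5^2 · u with u = 17/7 a unit in ℤ_5. Expand u iteratively via a_{v+i} = u_i mod 5, u_{i+1} = (u_i − a_{v+i})/5:
  u_0 = 17/7;  a_2 = 1;  u_1 = (u_0 − 1)/5 = 2/7
  u_1 = 2/7;  a_3 = 1;  u_2 = (u_1 − 1)/5 = -1/7
  u_2 = -1/7;  a_4 = 2;  u_3 = (u_2 − 2)/5 = -3/7
  u_3 = -3/7;  a_5 = 1;  u_4 = (u_3 − 1)/5 = -2/7
Digits: (0, 0, 1, 1, 2, 1).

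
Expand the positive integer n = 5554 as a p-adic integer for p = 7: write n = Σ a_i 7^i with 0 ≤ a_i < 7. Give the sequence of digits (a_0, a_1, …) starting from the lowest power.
(a_0, a_1, …) = (3, 2, 1, 2, 2)

Repeated division by 7 gives the digits low-to-high: 5554 = 3 + 2·7^1 + 1·7^2 + 2·7^3 + 2·7^4. Digit sequence: (3, 2, 1, 2, 2).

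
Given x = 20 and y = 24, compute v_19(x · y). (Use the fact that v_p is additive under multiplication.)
v_19(480) = 0

v_p(x) = 0 (factor: 20 = 19^0 · 20); v_p(y) = 0 (factor: 24 = 19^0 · 24). Additivity: v_p(xy) = v_p(x) + v_p(y) = 0 + 0 = 0. (Direct check: xy = 480 = 19^0 · (480).)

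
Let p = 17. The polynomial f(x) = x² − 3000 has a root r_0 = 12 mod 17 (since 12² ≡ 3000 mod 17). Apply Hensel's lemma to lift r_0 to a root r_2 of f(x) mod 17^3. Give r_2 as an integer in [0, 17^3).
r_2 = 3021 (mod 4913)

Hensel's recurrence: r_{i+1} = r_i − f(r_i)·(f′(r_i))^{-1} mod 17^{i+2}, with f′(x) = 2x. Iterate:
  r_0 = 12 (mod 17)
  r_1 = 131 (mod 289)
  r_2 = 3021 (mod 4913)
Final: r_2 = 3021, and one checks f(r_2) ≡ 0 mod 17^3.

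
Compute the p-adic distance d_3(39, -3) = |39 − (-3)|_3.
d_3(39, -3) = 1/3

Step 1 — x − y = 39 − (-3) = 42. Step 2 — v_3(42) = 1 (factor: 42 = (3^1 · 14); the sign does not affect v_p). Step 3 — |x − y|_3 = 3^{-1} = 1/3.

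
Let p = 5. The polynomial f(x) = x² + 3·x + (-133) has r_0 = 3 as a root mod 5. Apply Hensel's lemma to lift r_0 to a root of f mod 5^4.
r_3 = 463 (mod 625)

Hensel: r_{i+1} = r_i − f(r_i)·(f′(r_i))^{-1} mod 5^{i+2}, f′(x) = 2x + 3. Iterate:
  r_0 = 3 (mod 5)
  r_1 = 13 (mod 25)
  r_2 = 88 (mod 125)
  r_3 = 463 (mod 625)
Final: r = 463 satisfies f(r) ≡ 0 mod 5^4.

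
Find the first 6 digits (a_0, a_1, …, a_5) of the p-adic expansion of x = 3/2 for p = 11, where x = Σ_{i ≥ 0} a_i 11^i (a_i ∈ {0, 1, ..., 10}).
(a_0, …, a_5) = (7, 5, 5, 5, 5, 5)

v_11(3/2) = 0 (numerator and denominator both coprime to 11), so x ∈ ℤ_11^×. Compute digits iteratively via a_i = x_i mod 11, x_{i+1} = (x_i − a_i)/11, with x_0 = x:
  x_0 = 3/2;  a_0 = 7;  x_1 = (x_0 − 7)/11 = -1/2
  x_1 = -1/2;  a_1 = 5;  x_2 = (x_1 − 5)/11 = -1/2
  x_2 = -1/2;  a_2 = 5;  x_3 = (x_2 − 5)/11 = -1/2
  x_3 = -1/2;  a_3 = 5;  x_4 = (x_3 − 5)/11 = -1/2
  x_4 = -1/2;  a_4 = 5;  x_5 = (x_4 − 5)/11 = -1/2
  x_5 = -1/2;  a_5 = 5;  x_6 = (x_5 − 5)/11 = -1/2
Digits: (7, 5, 5, 5, 5, 5).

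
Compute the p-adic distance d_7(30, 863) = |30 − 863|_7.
d_7(30, 863) = 1/49

Step 1 — x − y = 30 − 863 = -833. Step 2 — v_7(-833) = 2 (factor: -833 = −(7^2 · 17); the sign does not affect v_p). Step 3 — |x − y|_7 = 7^{-2} = 1/49.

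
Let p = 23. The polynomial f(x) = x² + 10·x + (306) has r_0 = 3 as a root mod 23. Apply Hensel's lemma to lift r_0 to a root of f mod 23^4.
r_3 = 213466 (mod 279841)

Hensel: r_{i+1} = r_i − f(r_i)·(f′(r_i))^{-1} mod 23^{i+2}, f′(x) = 2x + 10. Iterate:
  r_0 = 3 (mod 23)
  r_1 = 279 (mod 529)
  r_2 = 6627 (mod 12167)
  r_3 = 213466 (mod 279841)
Final: r = 213466 satisfies f(r) ≡ 0 mod 23^4.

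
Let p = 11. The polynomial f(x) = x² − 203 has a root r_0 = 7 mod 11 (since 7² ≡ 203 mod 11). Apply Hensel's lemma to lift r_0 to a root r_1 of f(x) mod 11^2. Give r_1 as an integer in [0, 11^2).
r_1 = 18 (mod 121)

Hensel's recurrence: r_{i+1} = r_i − f(r_i)·(f′(r_i))^{-1} mod 11^{i+2}, with f′(x) = 2x. Iterate:
  r_0 = 7 (mod 11)
  r_1 = 18 (mod 121)
Final: r_1 = 18, and one checks f(r_1) ≡ 0 mod 11^2.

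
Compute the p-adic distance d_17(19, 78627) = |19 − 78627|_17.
d_17(19, 78627) = 1/4913

Step 1 — x − y = 19 − 78627 = -78608. Step 2 — v_17(-78608) = 3 (factor: -78608 = −(17^3 · 16); the sign does not affect v_p). Step 3 — |x − y|_17 = 17^{-3} = 1/4913.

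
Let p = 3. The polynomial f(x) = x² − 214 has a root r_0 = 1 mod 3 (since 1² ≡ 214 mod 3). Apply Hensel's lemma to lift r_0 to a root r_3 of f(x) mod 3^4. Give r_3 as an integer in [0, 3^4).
r_3 = 49 (mod 81)

Hensel's recurrence: r_{i+1} = r_i − f(r_i)·(f′(r_i))^{-1} mod 3^{i+2}, with f′(x) = 2x. Iterate:
  r_0 = 1 (mod 3)
  r_1 = 4 (mod 9)
  r_2 = 22 (mod 27)
  r_3 = 49 (mod 81)
Final: r_3 = 49, and one checks f(r_3) ≡ 0 mod 3^4.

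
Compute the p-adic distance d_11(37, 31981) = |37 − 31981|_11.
d_11(37, 31981) = 1/1331

Step 1 — x − y = 37 − 31981 = -31944. Step 2 — v_11(-31944) = 3 (factor: -31944 = −(11^3 · 24); the sign does not affect v_p). Step 3 — |x − y|_11 = 11^{-3} = 1/1331.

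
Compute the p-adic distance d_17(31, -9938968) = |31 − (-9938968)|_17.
d_17(31, -9938968) = 1/1419857

Step 1 — x − y = 31 − (-9938968) = 9938999. Step 2 — v_17(9938999) = 5 (factor: 9938999 = (17^5 · 7); the sign does not affect v_p). Step 3 — |x − y|_17 = 17^{-5} = 1/1419857.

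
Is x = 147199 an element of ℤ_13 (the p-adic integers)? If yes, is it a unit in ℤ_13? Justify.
x ∈ ℤ_13 but not a unit; v_13(x) = 3 > 0

ℤ_13 = {x ∈ ℚ_13 : v_13(x) ≥ 0} and ℤ_13^× = {x ∈ ℤ_13 : v_13(x) = 0}. Here v_13(147199) = v_13(num) − v_13(den) = 3; compare against these criteria.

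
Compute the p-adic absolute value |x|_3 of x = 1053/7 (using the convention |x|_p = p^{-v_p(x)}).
|1053/7|_3 = 1/81

Step 1 — compute v_3(x) by factoring powers of 3 out of the numerator and denominator: v_3(1053/7) = 4. Step 2 — apply |x|_p = p^{-v_p(x)} = 3^{-4} = 1/81.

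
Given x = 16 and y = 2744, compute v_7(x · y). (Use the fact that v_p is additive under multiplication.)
v_7(43904) = 3

v_p(x) = 0 (factor: 16 = 7^0 · 16); v_p(y) = 3 (factor: 2744 = 7^3 · 8). Additivity: v_p(xy) = v_p(x) + v_p(y) = 0 + 3 = 3. (Direct check: xy = 43904 = 7^3 · (128).)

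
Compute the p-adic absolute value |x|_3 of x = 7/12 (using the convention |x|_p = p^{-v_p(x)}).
|7/12|_3 = 3

Step 1 — compute v_3(x) by factoring powers of 3 out of the numerator and denominator: v_3(7/12) = -1. Step 2 — apply |x|_p = p^{-v_p(x)} = 3^{1} = 3.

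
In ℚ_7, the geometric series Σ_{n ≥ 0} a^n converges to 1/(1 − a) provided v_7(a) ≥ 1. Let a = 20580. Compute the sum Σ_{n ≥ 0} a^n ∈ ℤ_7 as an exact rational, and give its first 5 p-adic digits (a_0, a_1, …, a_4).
Σ a^n = 1/(1 − a) = -1/20579;  first 5 digits = (1, 0, 0, 4, 1)

v_7(a) = 3 ≥ 1, so the series converges in ℤ_7 to 1/(1 − a) = 1/(1 − 20580) = -1/20579. Expand this rational in ℤ_7: compute digits iteratively via d_i = x_i mod 7, x_{i+1} = (x_i − d_i)/7. The first 5 digits are (1, 0, 0, 4, 1).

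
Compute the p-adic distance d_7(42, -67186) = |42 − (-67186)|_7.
d_7(42, -67186) = 1/16807

Step 1 — x − y = 42 − (-67186) = 67228. Step 2 — v_7(67228) = 5 (factor: 67228 = (7^5 · 4); the sign does not affect v_p). Step 3 — |x − y|_7 = 7^{-5} = 1/16807.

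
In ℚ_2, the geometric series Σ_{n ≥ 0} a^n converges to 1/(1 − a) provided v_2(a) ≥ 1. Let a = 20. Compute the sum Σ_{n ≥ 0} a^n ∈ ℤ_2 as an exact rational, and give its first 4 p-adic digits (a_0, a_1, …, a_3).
Σ a^n = 1/(1 − a) = -1/19;  first 4 digits = (1, 0, 1, 0)

v_2(a) = 2 ≥ 1, so the series converges in ℤ_2 to 1/(1 − a) = 1/(1 − 20) = -1/19. Expand this rational in ℤ_2: compute digits iteratively via d_i = x_i mod 2, x_{i+1} = (x_i − d_i)/2. The first 4 digits are (1, 0, 1, 0).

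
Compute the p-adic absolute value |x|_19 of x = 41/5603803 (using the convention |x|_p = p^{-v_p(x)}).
|41/5603803|_19 = 130321

Step 1 — compute v_19(x) by factoring powers of 19 out of the numerator and denominator: v_19(41/5603803) = -4. Step 2 — apply |x|_p = p^{-v_p(x)} = 19^{4} = 130321.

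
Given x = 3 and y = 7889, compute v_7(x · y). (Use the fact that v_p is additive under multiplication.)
v_7(23667) = 3

v_p(x) = 0 (factor: 3 = 7^0 · 3); v_p(y) = 3 (factor: 7889 = 7^3 · 23). Additivity: v_p(xy) = v_p(x) + v_p(y) = 0 + 3 = 3. (Direct check: xy = 23667 = 7^3 · (69).)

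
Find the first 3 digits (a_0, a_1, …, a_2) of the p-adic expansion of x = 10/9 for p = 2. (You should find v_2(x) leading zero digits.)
(a_0, …, a_2) = (0, 1, 0)

v_2(10/9) = 1, so a_0 = ... = a_0 = 0. Factor out: x = 2^1 · u with u = 5/9 a unit in ℤ_2. Expand u iteratively via a_{v+i} = u_i mod 2, u_{i+1} = (u_i − a_{v+i})/2:
  u_0 = 5/9;  a_1 = 1;  u_1 = (u_0 − 1)/2 = -2/9
  u_1 = -2/9;  a_2 = 0;  u_2 = (u_1 − 0)/2 = -1/9
Digits: (0, 1, 0).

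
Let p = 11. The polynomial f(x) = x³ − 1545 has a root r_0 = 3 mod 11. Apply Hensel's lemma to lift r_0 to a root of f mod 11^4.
r_3 = 7857 (mod 14641)

Hensel: r_{i+1} = r_i − f(r_i)/f′(r_i) mod 11^{i+2}, where f′(x) = 3x². Iterate:
  r_0 = 3 (mod 11)
  r_1 = 113 (mod 121)
  r_2 = 1202 (mod 1331)
  r_3 = 7857 (mod 14641)
Final: r = 7857 with f(r) ≡ 0 mod 11^4.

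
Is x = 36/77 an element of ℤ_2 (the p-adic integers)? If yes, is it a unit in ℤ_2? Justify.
x ∈ ℤ_2 but not a unit; v_2(x) = 2 > 0

ℤ_2 = {x ∈ ℚ_2 : v_2(x) ≥ 0} and ℤ_2^× = {x ∈ ℤ_2 : v_2(x) = 0}. Here v_2(36/77) = v_2(num) − v_2(den) = 2; compare against these criteria.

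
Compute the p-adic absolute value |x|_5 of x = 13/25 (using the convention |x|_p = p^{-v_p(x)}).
|13/25|_5 = 25

Step 1 — compute v_5(x) by factoring powers of 5 out of the numerator and denominator: v_5(13/25) = -2. Step 2 — apply |x|_p = p^{-v_p(x)} = 5^{2} = 25.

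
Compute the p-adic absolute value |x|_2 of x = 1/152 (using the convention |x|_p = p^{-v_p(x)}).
|1/152|_2 = 8

Step 1 — compute v_2(x) by factoring powers of 2 out of the numerator and denominator: v_2(1/152) = -3. Step 2 — apply |x|_p = p^{-v_p(x)} = 2^{3} = 8.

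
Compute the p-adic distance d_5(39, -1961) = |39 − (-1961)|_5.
d_5(39, -1961) = 1/125

Step 1 — x − y = 39 − (-1961) = 2000. Step 2 — v_5(2000) = 3 (factor: 2000 = (5^3 · 16); the sign does not affect v_p). Step 3 — |x − y|_5 = 5^{-3} = 1/125.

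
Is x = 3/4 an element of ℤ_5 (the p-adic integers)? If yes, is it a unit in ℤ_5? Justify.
x ∈ ℤ_5^× (unit); v_5(x) = 0

ℤ_5 = {x ∈ ℚ_5 : v_5(x) ≥ 0} and ℤ_5^× = {x ∈ ℤ_5 : v_5(x) = 0}. Here v_5(3/4) = v_5(num) − v_5(den) = 0; compare against these criteria.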